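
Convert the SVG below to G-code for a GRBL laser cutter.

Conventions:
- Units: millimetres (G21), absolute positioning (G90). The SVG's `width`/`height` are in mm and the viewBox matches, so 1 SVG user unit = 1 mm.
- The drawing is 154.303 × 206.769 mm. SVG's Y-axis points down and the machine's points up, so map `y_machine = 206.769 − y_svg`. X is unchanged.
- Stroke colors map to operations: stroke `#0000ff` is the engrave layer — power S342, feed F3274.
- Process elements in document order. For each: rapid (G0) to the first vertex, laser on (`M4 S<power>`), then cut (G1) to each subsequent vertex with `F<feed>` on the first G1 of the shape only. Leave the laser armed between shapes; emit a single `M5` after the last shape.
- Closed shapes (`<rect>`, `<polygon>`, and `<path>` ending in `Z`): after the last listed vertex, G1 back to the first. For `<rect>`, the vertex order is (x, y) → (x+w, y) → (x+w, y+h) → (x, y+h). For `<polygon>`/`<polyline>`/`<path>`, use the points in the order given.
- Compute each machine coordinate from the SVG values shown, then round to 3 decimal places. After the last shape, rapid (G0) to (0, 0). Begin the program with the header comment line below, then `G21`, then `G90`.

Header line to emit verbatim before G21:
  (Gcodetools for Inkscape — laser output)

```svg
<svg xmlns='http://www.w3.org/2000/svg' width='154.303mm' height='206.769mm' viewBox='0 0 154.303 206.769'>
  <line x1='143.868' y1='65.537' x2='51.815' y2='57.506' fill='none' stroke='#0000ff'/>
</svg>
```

(Gcodetools for Inkscape — laser output)
G21
G90
G0 X143.868 Y141.232
M4 S342
G1 X51.815 Y149.263 F3274
M5
G0 X0.000 Y0.000

1 u = 1 mm; y_m = 206.769 − y.

[1] `<line>` line segment, #0000ff→engrave S342 F3274: (143.868,141.232) → (51.815,149.263)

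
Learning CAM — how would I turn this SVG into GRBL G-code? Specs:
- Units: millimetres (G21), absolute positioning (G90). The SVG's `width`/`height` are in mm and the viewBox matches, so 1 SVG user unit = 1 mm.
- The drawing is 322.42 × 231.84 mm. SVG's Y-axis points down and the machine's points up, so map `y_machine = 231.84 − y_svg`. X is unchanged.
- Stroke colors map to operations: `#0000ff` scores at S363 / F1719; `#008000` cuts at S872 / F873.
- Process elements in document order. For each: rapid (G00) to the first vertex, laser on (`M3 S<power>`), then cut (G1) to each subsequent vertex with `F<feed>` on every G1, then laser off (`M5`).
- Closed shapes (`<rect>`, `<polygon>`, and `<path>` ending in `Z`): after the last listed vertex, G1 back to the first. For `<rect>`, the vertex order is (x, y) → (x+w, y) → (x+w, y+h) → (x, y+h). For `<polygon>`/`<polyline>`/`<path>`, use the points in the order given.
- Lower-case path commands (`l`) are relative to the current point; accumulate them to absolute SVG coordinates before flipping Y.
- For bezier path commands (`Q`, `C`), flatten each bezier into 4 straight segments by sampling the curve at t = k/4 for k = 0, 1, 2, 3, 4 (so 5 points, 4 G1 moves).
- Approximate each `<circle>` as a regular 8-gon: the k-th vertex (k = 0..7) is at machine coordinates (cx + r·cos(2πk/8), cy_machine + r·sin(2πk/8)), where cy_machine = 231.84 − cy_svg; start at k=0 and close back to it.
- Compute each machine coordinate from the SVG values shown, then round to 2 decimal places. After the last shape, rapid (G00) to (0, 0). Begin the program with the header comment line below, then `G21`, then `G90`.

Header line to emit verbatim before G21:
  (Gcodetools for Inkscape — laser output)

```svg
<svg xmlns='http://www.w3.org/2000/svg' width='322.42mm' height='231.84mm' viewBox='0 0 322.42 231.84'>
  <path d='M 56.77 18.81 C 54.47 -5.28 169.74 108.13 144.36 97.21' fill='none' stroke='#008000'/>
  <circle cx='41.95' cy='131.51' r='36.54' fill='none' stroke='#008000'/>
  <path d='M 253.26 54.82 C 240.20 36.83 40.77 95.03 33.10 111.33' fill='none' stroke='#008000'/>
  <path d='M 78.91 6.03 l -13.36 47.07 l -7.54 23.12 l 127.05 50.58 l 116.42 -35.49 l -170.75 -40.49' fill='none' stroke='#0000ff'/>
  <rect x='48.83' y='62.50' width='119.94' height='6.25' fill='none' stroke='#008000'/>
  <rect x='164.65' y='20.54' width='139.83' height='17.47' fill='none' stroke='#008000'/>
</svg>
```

(Gcodetools for Inkscape — laser output)
G21
G90
G00 X56.77 Y213.03
M3 S872
G1 X73.05 Y209.41 F873
G1 X109.22 Y178.77 F873
G1 X141.06 Y145.66 F873
G1 X144.36 Y134.63 F873
M5
G00 X78.49 Y100.33
M3 S872
G1 X67.79 Y126.17 F873
G1 X41.95 Y136.87 F873
G1 X16.11 Y126.17 F873
G1 X5.41 Y100.33 F873
G1 X16.11 Y74.49 F873
G1 X41.95 Y63.79 F873
G1 X67.79 Y74.49 F873
G1 X78.49 Y100.33 F873
M5
G00 X253.26 Y177.02
M3 S872
G1 X214.43 Y178.07 F873
G1 X141.16 Y161.62 F873
G1 X68.90 Y138.75 F873
G1 X33.10 Y120.51 F873
M5
G00 X78.91 Y225.81
M3 S363
G1 X65.55 Y178.74 F1719
G1 X58.01 Y155.62 F1719
G1 X185.06 Y105.04 F1719
G1 X301.48 Y140.53 F1719
G1 X130.73 Y181.02 F1719
M5
G00 X48.83 Y169.34
M3 S872
G1 X168.77 Y169.34 F873
G1 X168.77 Y163.09 F873
G1 X48.83 Y163.09 F873
G1 X48.83 Y169.34 F873
M5
G00 X164.65 Y211.30
M3 S872
G1 X304.48 Y211.30 F873
G1 X304.48 Y193.83 F873
G1 X164.65 Y193.83 F873
G1 X164.65 Y211.30 F873
M5
G00 X0.00 Y0.00

viewBox `0 0 322.42 231.84` with mm width/height → 1 unit = 1 mm. Flip: y_m = 231.84 − y_svg.

**Shape 1** — `<path>` cubic bezier, stroke `#008000` → cut (S872, F873). Control points (SVG): P0=(56.77,18.81), P1=(54.47,-5.28), P2=(169.74,108.13), P3=(144.36,97.21); sampled at t=k/4. Machine vertices: (56.77,213.03) → (73.05,209.41) → (109.22,178.77) → (141.06,145.66) → (144.36,134.63). Open path.

**Shape 2** — `<circle>` circle, stroke `#008000` → cut (S872, F873). Machine vertices: (78.49,100.33) → (67.79,126.17) → (41.95,136.87) → (16.11,126.17) → (5.41,100.33) → (16.11,74.49) → (41.95,63.79) → (67.79,74.49) → (78.49,100.33). Closed: final G1 returns to the first vertex.

**Shape 3** — `<path>` cubic bezier, stroke `#008000` → cut (S872, F873). Control points (SVG): P0=(253.26,54.82), P1=(240.20,36.83), P2=(40.77,95.03), P3=(33.10,111.33); sampled at t=k/4. Machine vertices: (253.26,177.02) → (214.43,178.07) → (141.16,161.62) → (68.90,138.75) → (33.10,120.51). Open path.

**Shape 4** — `<path>` open polyline, stroke `#0000ff` → score (S363, F1719). Machine vertices: (78.91,225.81) → (65.55,178.74) → (58.01,155.62) → (185.06,105.04) → (301.48,140.53) → (130.73,181.02). Open path.

**Shape 5** — `<rect>` rectangle, stroke `#008000` → cut (S872, F873). Machine vertices: (48.83,169.34) → (168.77,169.34) → (168.77,163.09) → (48.83,163.09) → (48.83,169.34). Closed: final G1 returns to the first vertex.

**Shape 6** — `<rect>` rectangle, stroke `#008000` → cut (S872, F873). Machine vertices: (164.65,211.30) → (304.48,211.30) → (304.48,193.83) → (164.65,193.83) → (164.65,211.30). Closed: final G1 returns to the first vertex.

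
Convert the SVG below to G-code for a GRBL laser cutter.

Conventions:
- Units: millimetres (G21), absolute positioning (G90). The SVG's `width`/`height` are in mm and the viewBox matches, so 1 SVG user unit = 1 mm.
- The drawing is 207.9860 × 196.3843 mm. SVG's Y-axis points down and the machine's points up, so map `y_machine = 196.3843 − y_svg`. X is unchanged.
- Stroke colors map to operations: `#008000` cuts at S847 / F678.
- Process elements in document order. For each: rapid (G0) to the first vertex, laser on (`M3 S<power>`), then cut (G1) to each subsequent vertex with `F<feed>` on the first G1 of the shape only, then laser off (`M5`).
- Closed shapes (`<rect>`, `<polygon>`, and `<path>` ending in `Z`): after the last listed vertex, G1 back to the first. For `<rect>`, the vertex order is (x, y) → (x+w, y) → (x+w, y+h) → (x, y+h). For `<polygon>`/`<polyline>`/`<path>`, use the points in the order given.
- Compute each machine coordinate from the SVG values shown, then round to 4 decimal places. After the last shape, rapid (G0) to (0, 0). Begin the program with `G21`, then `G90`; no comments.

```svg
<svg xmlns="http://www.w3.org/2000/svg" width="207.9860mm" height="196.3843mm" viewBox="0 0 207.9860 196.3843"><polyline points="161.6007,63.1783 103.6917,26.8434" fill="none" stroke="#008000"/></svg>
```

G21
G90
G0 X161.6007 Y133.2060
M3 S847
G1 X103.6917 Y169.5409 F678
M5
G0 X0.0000 Y0.0000

viewBox `0 0 207.9860 196.3843` with mm width/height → 1 unit = 1 mm. Flip: y_m = 196.3843 − y_svg.

**Shape 1** — `<polyline>` line segment, stroke `#008000` → cut (S847, F678). Machine vertices: (161.6007,133.2060) → (103.6917,169.5409). Open path.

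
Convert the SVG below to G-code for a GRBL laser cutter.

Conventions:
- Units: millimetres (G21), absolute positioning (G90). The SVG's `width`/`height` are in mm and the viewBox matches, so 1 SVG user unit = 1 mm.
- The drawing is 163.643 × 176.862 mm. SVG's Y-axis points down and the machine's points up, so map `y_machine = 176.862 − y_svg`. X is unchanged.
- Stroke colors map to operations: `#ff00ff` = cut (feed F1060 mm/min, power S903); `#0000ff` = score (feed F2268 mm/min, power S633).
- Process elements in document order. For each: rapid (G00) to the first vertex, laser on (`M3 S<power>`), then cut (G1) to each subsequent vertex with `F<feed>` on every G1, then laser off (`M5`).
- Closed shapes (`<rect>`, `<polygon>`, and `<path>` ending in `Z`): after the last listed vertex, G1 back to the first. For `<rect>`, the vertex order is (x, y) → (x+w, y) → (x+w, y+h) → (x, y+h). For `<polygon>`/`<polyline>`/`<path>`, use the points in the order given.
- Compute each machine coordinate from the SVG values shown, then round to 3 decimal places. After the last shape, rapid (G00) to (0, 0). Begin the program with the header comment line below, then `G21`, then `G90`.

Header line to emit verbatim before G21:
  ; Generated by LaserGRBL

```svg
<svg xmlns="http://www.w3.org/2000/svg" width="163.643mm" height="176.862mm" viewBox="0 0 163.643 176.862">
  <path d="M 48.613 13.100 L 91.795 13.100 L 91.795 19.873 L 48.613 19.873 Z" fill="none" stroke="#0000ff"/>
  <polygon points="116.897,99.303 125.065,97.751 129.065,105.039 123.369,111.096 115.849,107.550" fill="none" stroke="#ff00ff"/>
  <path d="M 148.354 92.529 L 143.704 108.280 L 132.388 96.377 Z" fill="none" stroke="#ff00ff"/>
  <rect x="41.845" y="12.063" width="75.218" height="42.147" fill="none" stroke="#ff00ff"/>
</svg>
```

viewBox `0 0 163.643 176.862` with mm width/height → 1 unit = 1 mm. Flip: y_m = 176.862 − y_svg.

**Shape 1** — `<path>` rectangle, stroke `#0000ff` → score (S633, F2268). Machine vertices: (48.613,163.762) → (91.795,163.762) → (91.795,156.989) → (48.613,156.989) → (48.613,163.762). Closed: final G1 returns to the first vertex.

**Shape 2** — `<polygon>` regular polygon, stroke `#ff00ff` → cut (S903, F1060). Machine vertices: (116.897,77.559) → (125.065,79.111) → (129.065,71.823) → (123.369,65.766) → (115.849,69.312) → (116.897,77.559). Closed: final G1 returns to the first vertex.

**Shape 3** — `<path>` regular polygon, stroke `#ff00ff` → cut (S903, F1060). Machine vertices: (148.354,84.333) → (143.704,68.582) → (132.388,80.485) → (148.354,84.333). Closed: final G1 returns to the first vertex.

**Shape 4** — `<rect>` rectangle, stroke `#ff00ff` → cut (S903, F1060). Machine vertices: (41.845,164.799) → (117.063,164.799) → (117.063,122.652) → (41.845,122.652) → (41.845,164.799). Closed: final G1 returns to the first vertex.

; Generated by LaserGRBL
G21
G90
G00 X48.613 Y163.762
M3 S633
G1 X91.795 Y163.762 F2268
G1 X91.795 Y156.989 F2268
G1 X48.613 Y156.989 F2268
G1 X48.613 Y163.762 F2268
M5
G00 X116.897 Y77.559
M3 S903
G1 X125.065 Y79.111 F1060
G1 X129.065 Y71.823 F1060
G1 X123.369 Y65.766 F1060
G1 X115.849 Y69.312 F1060
G1 X116.897 Y77.559 F1060
M5
G00 X148.354 Y84.333
M3 S903
G1 X143.704 Y68.582 F1060
G1 X132.388 Y80.485 F1060
G1 X148.354 Y84.333 F1060
M5
G00 X41.845 Y164.799
M3 S903
G1 X117.063 Y164.799 F1060
G1 X117.063 Y122.652 F1060
G1 X41.845 Y122.652 F1060
G1 X41.845 Y164.799 F1060
M5
G00 X0.000 Y0.000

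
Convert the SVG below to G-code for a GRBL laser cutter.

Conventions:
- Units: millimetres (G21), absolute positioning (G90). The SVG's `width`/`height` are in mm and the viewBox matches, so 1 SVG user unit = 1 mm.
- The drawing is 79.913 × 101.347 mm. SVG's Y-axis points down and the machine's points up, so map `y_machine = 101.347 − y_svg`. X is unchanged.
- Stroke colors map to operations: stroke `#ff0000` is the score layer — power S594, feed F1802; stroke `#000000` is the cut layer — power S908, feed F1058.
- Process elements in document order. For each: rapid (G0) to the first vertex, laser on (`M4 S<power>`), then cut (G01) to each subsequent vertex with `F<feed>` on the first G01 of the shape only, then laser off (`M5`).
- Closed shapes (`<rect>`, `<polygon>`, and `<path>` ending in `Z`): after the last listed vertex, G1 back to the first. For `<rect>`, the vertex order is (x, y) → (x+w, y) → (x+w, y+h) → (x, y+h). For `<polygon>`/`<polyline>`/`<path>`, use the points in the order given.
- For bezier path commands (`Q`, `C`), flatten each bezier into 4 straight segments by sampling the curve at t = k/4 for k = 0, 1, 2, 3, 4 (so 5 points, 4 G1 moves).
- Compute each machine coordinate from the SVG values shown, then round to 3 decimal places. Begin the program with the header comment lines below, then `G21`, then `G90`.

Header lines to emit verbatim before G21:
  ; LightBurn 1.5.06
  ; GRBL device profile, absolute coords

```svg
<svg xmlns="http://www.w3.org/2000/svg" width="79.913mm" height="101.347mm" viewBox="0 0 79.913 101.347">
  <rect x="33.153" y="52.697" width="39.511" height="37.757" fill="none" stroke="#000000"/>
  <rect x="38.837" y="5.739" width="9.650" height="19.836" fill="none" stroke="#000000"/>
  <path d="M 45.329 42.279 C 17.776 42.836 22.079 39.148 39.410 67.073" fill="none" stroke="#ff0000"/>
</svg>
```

; LightBurn 1.5.06
; GRBL device profile, absolute coords
G21
G90
G0 X33.153 Y48.650
M4 S908
G01 X72.664 Y48.650 F1058
G01 X72.664 Y10.893
G01 X33.153 Y10.893
G01 X33.153 Y48.650
M5
G0 X38.837 Y95.608
M4 S908
G01 X48.487 Y95.608 F1058
G01 X48.487 Y75.772
G01 X38.837 Y75.772
G01 X38.837 Y95.608
M5
G0 X45.329 Y59.068
M4 S594
G01 X30.343 Y58.886 F1802
G01 X25.538 Y56.934
G01 X29.149 Y49.851
G01 X39.410 Y34.274
M5

viewBox `0 0 79.913 101.347` with mm width/height → 1 unit = 1 mm. Flip: y_m = 101.347 − y_svg.

**Shape 1** — `<rect>` rectangle, stroke `#000000` → cut (S908, F1058). Machine vertices: (33.153,48.650) → (72.664,48.650) → (72.664,10.893) → (33.153,10.893) → (33.153,48.650). Closed: final G1 returns to the first vertex.

**Shape 2** — `<rect>` rectangle, stroke `#000000` → cut (S908, F1058). Machine vertices: (38.837,95.608) → (48.487,95.608) → (48.487,75.772) → (38.837,75.772) → (38.837,95.608). Closed: final G1 returns to the first vertex.

**Shape 3** — `<path>` cubic bezier, stroke `#ff0000` → score (S594, F1802). Control points (SVG): P0=(45.329,42.279), P1=(17.776,42.836), P2=(22.079,39.148), P3=(39.410,67.073); sampled at t=k/4. Machine vertices: (45.329,59.068) → (30.343,58.886) → (25.538,56.934) → (29.149,49.851) → (39.410,34.274). Open path.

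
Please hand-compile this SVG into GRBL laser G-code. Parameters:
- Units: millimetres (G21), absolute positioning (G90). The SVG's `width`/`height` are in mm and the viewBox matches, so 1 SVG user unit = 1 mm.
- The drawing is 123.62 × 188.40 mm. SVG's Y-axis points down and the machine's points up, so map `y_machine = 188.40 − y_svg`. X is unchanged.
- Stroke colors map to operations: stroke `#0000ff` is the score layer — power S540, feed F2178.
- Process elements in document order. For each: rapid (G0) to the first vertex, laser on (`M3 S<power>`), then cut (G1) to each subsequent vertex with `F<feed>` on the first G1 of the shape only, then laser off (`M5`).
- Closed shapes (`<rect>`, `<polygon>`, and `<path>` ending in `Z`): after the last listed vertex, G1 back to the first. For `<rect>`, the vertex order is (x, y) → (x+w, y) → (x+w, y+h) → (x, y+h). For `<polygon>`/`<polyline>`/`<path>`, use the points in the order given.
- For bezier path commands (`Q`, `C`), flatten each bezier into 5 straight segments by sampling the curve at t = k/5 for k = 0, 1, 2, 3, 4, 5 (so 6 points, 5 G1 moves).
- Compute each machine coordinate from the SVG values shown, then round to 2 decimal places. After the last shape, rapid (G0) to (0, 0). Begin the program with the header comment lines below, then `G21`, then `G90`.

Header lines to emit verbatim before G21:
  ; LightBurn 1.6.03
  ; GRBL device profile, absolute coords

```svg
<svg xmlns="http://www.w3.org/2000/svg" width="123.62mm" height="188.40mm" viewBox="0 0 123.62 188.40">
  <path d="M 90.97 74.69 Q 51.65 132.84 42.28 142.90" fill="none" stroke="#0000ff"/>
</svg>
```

; LightBurn 1.6.03
; GRBL device profile, absolute coords
G21
G90
G0 X90.97 Y113.71
M3 S540
G1 X76.44 Y92.37 F2178
G1 X64.31 Y74.88
G1 X54.57 Y61.24
G1 X47.23 Y51.45
G1 X42.28 Y45.50
M5
G0 X0.00 Y0.00

viewBox `0 0 123.62 188.40` with mm width/height → 1 unit = 1 mm. Flip: y_m = 188.40 − y_svg.

**Shape 1** — `<path>` quadratic bezier, stroke `#0000ff` → score (S540, F2178). Control points (SVG): P0=(90.97,74.69), P1=(51.65,132.84), P2=(42.28,142.90); sampled at t=k/5. Machine vertices: (90.97,113.71) → (76.44,92.37) → (64.31,74.88) → (54.57,61.24) → (47.23,51.45) → (42.28,45.50). Open path.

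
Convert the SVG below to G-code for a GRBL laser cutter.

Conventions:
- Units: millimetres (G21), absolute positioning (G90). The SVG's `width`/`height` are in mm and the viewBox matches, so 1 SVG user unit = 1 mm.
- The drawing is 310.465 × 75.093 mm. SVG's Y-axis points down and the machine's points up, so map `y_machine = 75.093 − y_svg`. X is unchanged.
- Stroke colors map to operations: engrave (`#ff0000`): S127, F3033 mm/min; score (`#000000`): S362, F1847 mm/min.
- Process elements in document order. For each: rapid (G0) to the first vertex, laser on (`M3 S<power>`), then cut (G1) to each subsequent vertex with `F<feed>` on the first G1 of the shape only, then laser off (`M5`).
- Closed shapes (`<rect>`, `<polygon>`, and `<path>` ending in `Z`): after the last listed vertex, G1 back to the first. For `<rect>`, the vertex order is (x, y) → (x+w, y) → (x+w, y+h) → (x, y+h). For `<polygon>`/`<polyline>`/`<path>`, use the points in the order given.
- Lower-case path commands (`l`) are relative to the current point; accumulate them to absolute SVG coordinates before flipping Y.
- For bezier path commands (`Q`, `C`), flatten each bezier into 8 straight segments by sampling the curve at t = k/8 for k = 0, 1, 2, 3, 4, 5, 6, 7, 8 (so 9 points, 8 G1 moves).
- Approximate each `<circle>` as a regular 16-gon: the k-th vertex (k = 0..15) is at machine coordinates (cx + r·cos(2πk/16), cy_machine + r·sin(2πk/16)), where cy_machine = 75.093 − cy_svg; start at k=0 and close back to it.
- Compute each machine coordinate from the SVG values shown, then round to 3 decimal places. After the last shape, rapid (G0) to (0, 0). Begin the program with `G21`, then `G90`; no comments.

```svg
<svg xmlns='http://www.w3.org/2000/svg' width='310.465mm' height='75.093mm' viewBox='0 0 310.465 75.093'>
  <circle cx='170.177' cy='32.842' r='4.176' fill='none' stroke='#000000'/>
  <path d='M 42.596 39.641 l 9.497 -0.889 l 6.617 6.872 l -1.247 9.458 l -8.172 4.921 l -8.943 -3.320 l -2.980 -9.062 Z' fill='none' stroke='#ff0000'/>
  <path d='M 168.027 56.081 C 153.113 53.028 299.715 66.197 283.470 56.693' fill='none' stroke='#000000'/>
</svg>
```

1 u = 1 mm; y_m = 75.093 − y.

[1] `<circle>` circle, #000000→score S362 F1847: (174.353,42.251) → (174.035,43.849) → (173.130,45.204) → (171.775,46.109) → (170.177,46.427) → (168.579,46.109) → (167.224,45.204) → (166.319,43.849) → (166.001,42.251) → (166.319,40.653) → (167.224,39.298) → (168.579,38.393) → (170.177,38.075) → (171.775,38.393) → (173.130,39.298) → (174.035,40.653) → (174.353,42.251) (closed)

[2] `<path>` regular polygon, #ff0000→engrave S127 F3033: (42.596,35.452) → (52.093,36.341) → (58.710,29.469) → (57.463,20.011) → (49.291,15.090) → (40.348,18.410) → (37.368,27.472) → (42.596,35.452) (closed)

[3] `<path>` cubic bezier, #000000→score S362 F1847: (168.027,19.012) → (169.372,19.472) → (182.058,18.868) → (202.283,17.654) → (226.248,16.287) → (250.150,15.222) → (270.188,14.915) → (282.562,15.823) → (283.470,18.400)

G21
G90
G0 X174.353 Y42.251
M3 S362
G1 X174.035 Y43.849 F1847
G1 X173.130 Y45.204
G1 X171.775 Y46.109
G1 X170.177 Y46.427
G1 X168.579 Y46.109
G1 X167.224 Y45.204
G1 X166.319 Y43.849
G1 X166.001 Y42.251
G1 X166.319 Y40.653
G1 X167.224 Y39.298
G1 X168.579 Y38.393
G1 X170.177 Y38.075
G1 X171.775 Y38.393
G1 X173.130 Y39.298
G1 X174.035 Y40.653
G1 X174.353 Y42.251
M5
G0 X42.596 Y35.452
M3 S127
G1 X52.093 Y36.341 F3033
G1 X58.710 Y29.469
G1 X57.463 Y20.011
G1 X49.291 Y15.090
G1 X40.348 Y18.410
G1 X37.368 Y27.472
G1 X42.596 Y35.452
M5
G0 X168.027 Y19.012
M3 S362
G1 X169.372 Y19.472 F1847
G1 X182.058 Y18.868
G1 X202.283 Y17.654
G1 X226.248 Y16.287
G1 X250.150 Y15.222
G1 X270.188 Y14.915
G1 X282.562 Y15.823
G1 X283.470 Y18.400
M5
G0 X0.000 Y0.000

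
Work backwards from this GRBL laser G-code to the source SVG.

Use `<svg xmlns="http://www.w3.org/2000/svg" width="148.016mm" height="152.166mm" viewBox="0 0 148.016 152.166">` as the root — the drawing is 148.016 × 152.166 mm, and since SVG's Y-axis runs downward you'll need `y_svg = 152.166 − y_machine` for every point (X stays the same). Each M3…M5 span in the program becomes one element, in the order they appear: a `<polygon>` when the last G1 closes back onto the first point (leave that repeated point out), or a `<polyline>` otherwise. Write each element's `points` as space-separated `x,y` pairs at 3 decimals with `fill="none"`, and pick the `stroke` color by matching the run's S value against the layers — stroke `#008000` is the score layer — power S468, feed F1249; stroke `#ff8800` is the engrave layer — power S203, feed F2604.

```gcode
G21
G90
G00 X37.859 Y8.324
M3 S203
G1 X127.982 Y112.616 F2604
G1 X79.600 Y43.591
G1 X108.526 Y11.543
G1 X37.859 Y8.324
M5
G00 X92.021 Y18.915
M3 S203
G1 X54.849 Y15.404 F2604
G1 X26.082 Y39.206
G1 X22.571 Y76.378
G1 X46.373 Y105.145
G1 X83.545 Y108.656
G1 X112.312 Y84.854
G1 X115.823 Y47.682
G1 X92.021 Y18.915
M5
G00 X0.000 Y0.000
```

<svg xmlns="http://www.w3.org/2000/svg" width="148.016mm" height="152.166mm" viewBox="0 0 148.016 152.166">
  <polygon points="37.859,143.842 127.982,39.550 79.600,108.575 108.526,140.623" fill="none" stroke="#ff8800"/>
  <polygon points="92.021,133.251 54.849,136.762 26.082,112.960 22.571,75.788 46.373,47.021 83.545,43.510 112.312,67.312 115.823,104.484" fill="none" stroke="#ff8800"/>
</svg>

Each laser-on run becomes one SVG element. Flip Y back into SVG space with y_svg = 152.166 − y_machine. Every run uses S203, so all elements get stroke `#ff8800` (engrave).

Run 1: The run returns to its start, so emit a `<polygon>` with points (Y-flipped): 37.859,143.842 127.982,39.550 79.600,108.575 108.526,140.623.

Run 2: The run returns to its start, so emit a `<polygon>` with points (Y-flipped): 92.021,133.251 54.849,136.762 26.082,112.960 22.571,75.788 46.373,47.021 83.545,43.510 112.312,67.312 115.823,104.484.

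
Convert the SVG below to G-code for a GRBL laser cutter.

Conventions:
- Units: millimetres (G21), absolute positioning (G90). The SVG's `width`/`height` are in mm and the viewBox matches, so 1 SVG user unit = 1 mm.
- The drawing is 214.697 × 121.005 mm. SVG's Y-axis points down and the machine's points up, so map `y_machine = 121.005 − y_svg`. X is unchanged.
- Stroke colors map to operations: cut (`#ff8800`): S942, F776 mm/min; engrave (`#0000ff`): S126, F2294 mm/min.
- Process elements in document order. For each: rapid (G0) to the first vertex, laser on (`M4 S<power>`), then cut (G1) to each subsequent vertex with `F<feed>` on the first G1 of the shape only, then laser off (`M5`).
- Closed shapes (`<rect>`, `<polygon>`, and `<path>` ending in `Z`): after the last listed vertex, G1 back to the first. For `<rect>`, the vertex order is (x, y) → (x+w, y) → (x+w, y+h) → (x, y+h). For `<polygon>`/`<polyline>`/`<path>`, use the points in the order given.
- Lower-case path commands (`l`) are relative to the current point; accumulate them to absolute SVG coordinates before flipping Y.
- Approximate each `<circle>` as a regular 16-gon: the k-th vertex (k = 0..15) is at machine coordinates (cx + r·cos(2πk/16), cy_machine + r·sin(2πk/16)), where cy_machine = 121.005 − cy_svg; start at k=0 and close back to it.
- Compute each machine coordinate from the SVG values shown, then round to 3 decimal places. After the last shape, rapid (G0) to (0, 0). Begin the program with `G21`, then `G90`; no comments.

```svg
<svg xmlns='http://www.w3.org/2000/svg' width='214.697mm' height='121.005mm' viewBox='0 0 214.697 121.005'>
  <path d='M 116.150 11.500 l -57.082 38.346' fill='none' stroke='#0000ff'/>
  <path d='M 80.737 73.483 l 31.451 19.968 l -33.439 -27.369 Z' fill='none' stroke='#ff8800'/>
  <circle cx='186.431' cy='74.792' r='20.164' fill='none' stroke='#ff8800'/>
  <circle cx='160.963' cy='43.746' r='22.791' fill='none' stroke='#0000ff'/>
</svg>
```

1 u = 1 mm; y_m = 121.005 − y.

[1] `<path>` line segment, #0000ff→engrave S126 F2294: (116.150,109.505) → (59.068,71.159)

[2] `<path>` closed polygon, #ff8800→cut S942 F776: (80.737,47.522) → (112.188,27.554) → (78.749,54.923) → (80.737,47.522) (closed)

[3] `<circle>` circle, #ff8800→cut S942 F776: (206.595,46.213) → (205.060,53.929) → (200.689,60.471) → (194.147,64.842) → (186.431,66.377) → (178.715,64.842) → (172.173,60.471) → (167.802,53.929) → (166.267,46.213) → (167.802,38.497) → (172.173,31.955) → (178.715,27.584) → (186.431,26.049) → (194.147,27.584) → (200.689,31.955) → (205.060,38.497) → (206.595,46.213) (closed)

[4] `<circle>` circle, #0000ff→engrave S126 F2294: (183.754,77.259) → (182.019,85.981) → (177.079,93.375) → (169.685,98.315) → (160.963,100.050) → (152.241,98.315) → (144.847,93.375) → (139.907,85.981) → (138.172,77.259) → (139.907,68.537) → (144.847,61.143) → (152.241,56.203) → (160.963,54.468) → (169.685,56.203) → (177.079,61.143) → (182.019,68.537) → (183.754,77.259) (closed)

G21
G90
G0 X116.150 Y109.505
M4 S126
G1 X59.068 Y71.159 F2294
M5
G0 X80.737 Y47.522
M4 S942
G1 X112.188 Y27.554 F776
G1 X78.749 Y54.923
G1 X80.737 Y47.522
M5
G0 X206.595 Y46.213
M4 S942
G1 X205.060 Y53.929 F776
G1 X200.689 Y60.471
G1 X194.147 Y64.842
G1 X186.431 Y66.377
G1 X178.715 Y64.842
G1 X172.173 Y60.471
G1 X167.802 Y53.929
G1 X166.267 Y46.213
G1 X167.802 Y38.497
G1 X172.173 Y31.955
G1 X178.715 Y27.584
G1 X186.431 Y26.049
G1 X194.147 Y27.584
G1 X200.689 Y31.955
G1 X205.060 Y38.497
G1 X206.595 Y46.213
M5
G0 X183.754 Y77.259
M4 S126
G1 X182.019 Y85.981 F2294
G1 X177.079 Y93.375
G1 X169.685 Y98.315
G1 X160.963 Y100.050
G1 X152.241 Y98.315
G1 X144.847 Y93.375
G1 X139.907 Y85.981
G1 X138.172 Y77.259
G1 X139.907 Y68.537
G1 X144.847 Y61.143
G1 X152.241 Y56.203
G1 X160.963 Y54.468
G1 X169.685 Y56.203
G1 X177.079 Y61.143
G1 X182.019 Y68.537
G1 X183.754 Y77.259
M5
G0 X0.000 Y0.000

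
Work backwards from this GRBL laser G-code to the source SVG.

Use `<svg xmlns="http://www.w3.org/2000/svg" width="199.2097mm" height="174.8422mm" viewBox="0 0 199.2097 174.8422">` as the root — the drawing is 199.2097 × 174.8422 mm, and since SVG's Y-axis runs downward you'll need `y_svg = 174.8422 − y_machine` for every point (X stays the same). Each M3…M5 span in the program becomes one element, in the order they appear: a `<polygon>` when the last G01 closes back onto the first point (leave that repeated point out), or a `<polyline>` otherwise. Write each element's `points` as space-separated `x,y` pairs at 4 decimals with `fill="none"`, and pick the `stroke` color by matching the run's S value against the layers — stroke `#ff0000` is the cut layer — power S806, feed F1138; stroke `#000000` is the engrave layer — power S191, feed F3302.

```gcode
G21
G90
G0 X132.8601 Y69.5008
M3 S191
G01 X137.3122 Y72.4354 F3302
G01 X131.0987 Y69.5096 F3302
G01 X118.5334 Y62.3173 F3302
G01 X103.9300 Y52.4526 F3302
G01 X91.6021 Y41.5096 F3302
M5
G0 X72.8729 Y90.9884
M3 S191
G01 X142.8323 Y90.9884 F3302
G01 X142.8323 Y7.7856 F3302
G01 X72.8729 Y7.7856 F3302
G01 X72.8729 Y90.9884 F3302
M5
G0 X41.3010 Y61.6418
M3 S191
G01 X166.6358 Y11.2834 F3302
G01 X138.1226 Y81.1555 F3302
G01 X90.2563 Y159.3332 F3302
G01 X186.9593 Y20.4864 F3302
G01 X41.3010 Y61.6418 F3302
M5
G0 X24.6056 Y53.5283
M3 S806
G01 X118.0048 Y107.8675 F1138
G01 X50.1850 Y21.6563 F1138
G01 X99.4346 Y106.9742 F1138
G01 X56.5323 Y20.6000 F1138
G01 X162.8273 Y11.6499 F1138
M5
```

Machine Y-up, SVG Y-down with viewBox height 174.8422, so y_svg = 174.8422 − y_machine; X carries over.

Run 1: power S191 maps to stroke `#000000` (engrave). The run is open, so emit a `<polyline>` with points (Y-flipped): 132.8601,105.3414 137.3122,102.4068 131.0987,105.3326 118.5334,112.5249 103.9300,122.3896 91.6021,133.3326.

Run 2: the run's S191 means `#000000` (engrave). The run returns to its start, so emit a `<polygon>` with points (Y-flipped): 72.8729,83.8538 142.8323,83.8538 142.8323,167.0566 72.8729,167.0566.

Run 3: the run's S191 means `#000000` (engrave). The run returns to its start, so emit a `<polygon>` with points (Y-flipped): 41.3010,113.2004 166.6358,163.5588 138.1226,93.6867 90.2563,15.5090 186.9593,154.3558.

Run 4: the run's S806 means `#ff0000` (cut). The run is open, so emit a `<polyline>` with points (Y-flipped): 24.6056,121.3139 118.0048,66.9747 50.1850,153.1859 99.4346,67.8680 56.5323,154.2422 162.8273,163.1923.

<svg xmlns="http://www.w3.org/2000/svg" width="199.2097mm" height="174.8422mm" viewBox="0 0 199.2097 174.8422">
  <polyline points="132.8601,105.3414 137.3122,102.4068 131.0987,105.3326 118.5334,112.5249 103.9300,122.3896 91.6021,133.3326" fill="none" stroke="#000000"/>
  <polygon points="72.8729,83.8538 142.8323,83.8538 142.8323,167.0566 72.8729,167.0566" fill="none" stroke="#000000"/>
  <polygon points="41.3010,113.2004 166.6358,163.5588 138.1226,93.6867 90.2563,15.5090 186.9593,154.3558" fill="none" stroke="#000000"/>
  <polyline points="24.6056,121.3139 118.0048,66.9747 50.1850,153.1859 99.4346,67.8680 56.5323,154.2422 162.8273,163.1923" fill="none" stroke="#ff0000"/>
</svg>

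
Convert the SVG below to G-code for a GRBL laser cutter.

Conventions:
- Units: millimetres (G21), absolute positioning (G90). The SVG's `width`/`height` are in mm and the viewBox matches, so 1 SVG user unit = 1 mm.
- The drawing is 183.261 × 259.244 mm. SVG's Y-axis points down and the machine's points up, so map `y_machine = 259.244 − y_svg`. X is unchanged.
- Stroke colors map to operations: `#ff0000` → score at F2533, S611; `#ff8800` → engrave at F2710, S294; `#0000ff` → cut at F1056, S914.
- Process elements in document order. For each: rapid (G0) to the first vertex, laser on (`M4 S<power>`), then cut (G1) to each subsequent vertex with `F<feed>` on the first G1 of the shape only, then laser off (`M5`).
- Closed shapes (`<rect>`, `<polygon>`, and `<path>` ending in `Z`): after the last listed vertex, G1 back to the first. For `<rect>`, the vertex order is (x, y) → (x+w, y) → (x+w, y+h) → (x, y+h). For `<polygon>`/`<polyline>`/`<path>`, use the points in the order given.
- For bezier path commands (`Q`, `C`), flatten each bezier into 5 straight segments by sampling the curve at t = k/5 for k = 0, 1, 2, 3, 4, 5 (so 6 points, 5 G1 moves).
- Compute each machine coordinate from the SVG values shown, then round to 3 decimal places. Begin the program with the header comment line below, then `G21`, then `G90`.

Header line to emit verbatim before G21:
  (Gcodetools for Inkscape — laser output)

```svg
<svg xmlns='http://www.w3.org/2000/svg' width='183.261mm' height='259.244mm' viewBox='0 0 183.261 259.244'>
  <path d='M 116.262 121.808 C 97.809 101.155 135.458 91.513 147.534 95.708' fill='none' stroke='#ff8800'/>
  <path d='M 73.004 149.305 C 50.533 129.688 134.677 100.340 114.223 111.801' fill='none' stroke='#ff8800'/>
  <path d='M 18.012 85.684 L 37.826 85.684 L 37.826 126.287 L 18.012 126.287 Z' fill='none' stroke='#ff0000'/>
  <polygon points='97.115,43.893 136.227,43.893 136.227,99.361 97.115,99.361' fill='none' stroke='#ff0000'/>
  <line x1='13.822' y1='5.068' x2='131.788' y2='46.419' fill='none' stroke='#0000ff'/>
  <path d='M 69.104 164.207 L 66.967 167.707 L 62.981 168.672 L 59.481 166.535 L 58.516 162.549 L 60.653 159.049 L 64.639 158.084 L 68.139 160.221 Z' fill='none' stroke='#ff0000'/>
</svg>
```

(Gcodetools for Inkscape — laser output)
G21
G90
G0 X116.262 Y137.436
M4 S294
G1 X111.269 Y148.484 F2710
G1 X115.820 Y156.753
G1 X125.995 Y162.109
G1 X137.873 Y164.415
G1 X147.534 Y163.536
M5
G0 X73.004 Y109.939
M4 S294
G1 X70.625 Y122.473 F2710
G1 X83.696 Y134.916
G1 X102.078 Y144.842
G1 X115.633 Y149.827
G1 X114.223 Y147.443
M5
G0 X18.012 Y173.560
M4 S611
G1 X37.826 Y173.560 F2533
G1 X37.826 Y132.957
G1 X18.012 Y132.957
G1 X18.012 Y173.560
M5
G0 X97.115 Y215.351
M4 S611
G1 X136.227 Y215.351 F2533
G1 X136.227 Y159.883
G1 X97.115 Y159.883
G1 X97.115 Y215.351
M5
G0 X13.822 Y254.176
M4 S914
G1 X131.788 Y212.825 F1056
M5
G0 X69.104 Y95.037
M4 S611
G1 X66.967 Y91.537 F2533
G1 X62.981 Y90.572
G1 X59.481 Y92.709
G1 X58.516 Y96.695
G1 X60.653 Y100.195
G1 X64.639 Y101.160
G1 X68.139 Y99.023
G1 X69.104 Y95.037
M5

1 u = 1 mm; y_m = 259.244 − y.

[1] `<path>` cubic bezier, #ff8800→engrave S294 F2710: (116.262,137.436) → (111.269,148.484) → (115.820,156.753) → (125.995,162.109) → (137.873,164.415) → (147.534,163.536)

[2] `<path>` cubic bezier, #ff8800→engrave S294 F2710: (73.004,109.939) → (70.625,122.473) → (83.696,134.916) → (102.078,144.842) → (115.633,149.827) → (114.223,147.443)

[3] `<path>` rectangle, #ff0000→score S611 F2533: (18.012,173.560) → (37.826,173.560) → (37.826,132.957) → (18.012,132.957) → (18.012,173.560) (closed)

[4] `<polygon>` rectangle, #ff0000→score S611 F2533: (97.115,215.351) → (136.227,215.351) → (136.227,159.883) → (97.115,159.883) → (97.115,215.351) (closed)

[5] `<line>` line segment, #0000ff→cut S914 F1056: (13.822,254.176) → (131.788,212.825)

[6] `<path>` regular polygon, #ff0000→score S611 F2533: (69.104,95.037) → (66.967,91.537) → (62.981,90.572) → (59.481,92.709) → (58.516,96.695) → (60.653,100.195) → (64.639,101.160) → (68.139,99.023) → (69.104,95.037) (closed)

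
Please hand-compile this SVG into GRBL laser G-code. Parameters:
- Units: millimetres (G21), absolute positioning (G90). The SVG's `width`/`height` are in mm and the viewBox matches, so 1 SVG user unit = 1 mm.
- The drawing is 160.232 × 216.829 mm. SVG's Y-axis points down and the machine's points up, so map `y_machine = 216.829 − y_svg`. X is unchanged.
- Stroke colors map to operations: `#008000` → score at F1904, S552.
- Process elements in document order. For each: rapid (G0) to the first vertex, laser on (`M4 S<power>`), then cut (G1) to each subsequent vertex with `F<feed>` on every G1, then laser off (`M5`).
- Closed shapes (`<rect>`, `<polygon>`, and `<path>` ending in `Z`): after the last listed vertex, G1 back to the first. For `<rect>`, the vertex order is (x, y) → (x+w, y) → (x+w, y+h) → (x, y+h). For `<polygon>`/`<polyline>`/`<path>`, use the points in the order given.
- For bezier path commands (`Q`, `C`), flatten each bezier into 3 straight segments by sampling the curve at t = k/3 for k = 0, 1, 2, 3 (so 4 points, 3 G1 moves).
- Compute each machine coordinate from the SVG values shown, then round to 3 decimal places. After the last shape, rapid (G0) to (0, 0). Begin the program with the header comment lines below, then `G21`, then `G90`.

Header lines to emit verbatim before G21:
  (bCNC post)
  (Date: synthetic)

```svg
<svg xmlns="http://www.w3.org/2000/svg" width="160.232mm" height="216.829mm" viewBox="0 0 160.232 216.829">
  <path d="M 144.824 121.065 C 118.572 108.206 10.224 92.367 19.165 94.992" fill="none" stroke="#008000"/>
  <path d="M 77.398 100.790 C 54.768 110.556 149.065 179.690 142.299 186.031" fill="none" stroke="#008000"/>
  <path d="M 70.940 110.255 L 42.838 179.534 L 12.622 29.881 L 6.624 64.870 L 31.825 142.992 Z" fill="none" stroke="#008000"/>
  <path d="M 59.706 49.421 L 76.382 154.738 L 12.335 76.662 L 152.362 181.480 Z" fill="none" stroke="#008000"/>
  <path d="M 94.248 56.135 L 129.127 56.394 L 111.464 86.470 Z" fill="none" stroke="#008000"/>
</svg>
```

(bCNC post)
(Date: synthetic)
G21
G90
G0 X144.824 Y95.764
M4 S552
G1 X98.591 Y108.822 F1904
G1 X41.936 Y119.102 F1904
G1 X19.165 Y121.837 F1904
M5
G0 X77.398 Y116.039
M4 S552
G1 X85.670 Y91.008 F1904
G1 X123.451 Y53.546 F1904
G1 X142.299 Y30.798 F1904
M5
G0 X70.940 Y106.574
M4 S552
G1 X42.838 Y37.295 F1904
G1 X12.622 Y186.948 F1904
G1 X6.624 Y151.959 F1904
G1 X31.825 Y73.837 F1904
G1 X70.940 Y106.574 F1904
M5
G0 X59.706 Y167.408
M4 S552
G1 X76.382 Y62.091 F1904
G1 X12.335 Y140.167 F1904
G1 X152.362 Y35.349 F1904
G1 X59.706 Y167.408 F1904
M5
G0 X94.248 Y160.694
M4 S552
G1 X129.127 Y160.435 F1904
G1 X111.464 Y130.359 F1904
G1 X94.248 Y160.694 F1904
M5
G0 X0.000 Y0.000

viewBox `0 0 160.232 216.829` with mm width/height → 1 unit = 1 mm. Flip: y_m = 216.829 − y_svg.

**Shape 1** — `<path>` cubic bezier, stroke `#008000` → score (S552, F1904). Control points (SVG): P0=(144.824,121.065), P1=(118.572,108.206), P2=(10.224,92.367), P3=(19.165,94.992); sampled at t=k/3. Machine vertices: (144.824,95.764) → (98.591,108.822) → (41.936,119.102) → (19.165,121.837). Open path.

**Shape 2** — `<path>` cubic bezier, stroke `#008000` → score (S552, F1904). Control points (SVG): P0=(77.398,100.790), P1=(54.768,110.556), P2=(149.065,179.690), P3=(142.299,186.031); sampled at t=k/3. Machine vertices: (77.398,116.039) → (85.670,91.008) → (123.451,53.546) → (142.299,30.798). Open path.

**Shape 3** — `<path>` closed polygon, stroke `#008000` → score (S552, F1904). Machine vertices: (70.940,106.574) → (42.838,37.295) → (12.622,186.948) → (6.624,151.959) → (31.825,73.837) → (70.940,106.574). Closed: final G1 returns to the first vertex.

**Shape 4** — `<path>` closed polygon, stroke `#008000` → score (S552, F1904). Machine vertices: (59.706,167.408) → (76.382,62.091) → (12.335,140.167) → (152.362,35.349) → (59.706,167.408). Closed: final G1 returns to the first vertex.

**Shape 5** — `<path>` regular polygon, stroke `#008000` → score (S552, F1904). Machine vertices: (94.248,160.694) → (129.127,160.435) → (111.464,130.359) → (94.248,160.694). Closed: final G1 returns to the first vertex.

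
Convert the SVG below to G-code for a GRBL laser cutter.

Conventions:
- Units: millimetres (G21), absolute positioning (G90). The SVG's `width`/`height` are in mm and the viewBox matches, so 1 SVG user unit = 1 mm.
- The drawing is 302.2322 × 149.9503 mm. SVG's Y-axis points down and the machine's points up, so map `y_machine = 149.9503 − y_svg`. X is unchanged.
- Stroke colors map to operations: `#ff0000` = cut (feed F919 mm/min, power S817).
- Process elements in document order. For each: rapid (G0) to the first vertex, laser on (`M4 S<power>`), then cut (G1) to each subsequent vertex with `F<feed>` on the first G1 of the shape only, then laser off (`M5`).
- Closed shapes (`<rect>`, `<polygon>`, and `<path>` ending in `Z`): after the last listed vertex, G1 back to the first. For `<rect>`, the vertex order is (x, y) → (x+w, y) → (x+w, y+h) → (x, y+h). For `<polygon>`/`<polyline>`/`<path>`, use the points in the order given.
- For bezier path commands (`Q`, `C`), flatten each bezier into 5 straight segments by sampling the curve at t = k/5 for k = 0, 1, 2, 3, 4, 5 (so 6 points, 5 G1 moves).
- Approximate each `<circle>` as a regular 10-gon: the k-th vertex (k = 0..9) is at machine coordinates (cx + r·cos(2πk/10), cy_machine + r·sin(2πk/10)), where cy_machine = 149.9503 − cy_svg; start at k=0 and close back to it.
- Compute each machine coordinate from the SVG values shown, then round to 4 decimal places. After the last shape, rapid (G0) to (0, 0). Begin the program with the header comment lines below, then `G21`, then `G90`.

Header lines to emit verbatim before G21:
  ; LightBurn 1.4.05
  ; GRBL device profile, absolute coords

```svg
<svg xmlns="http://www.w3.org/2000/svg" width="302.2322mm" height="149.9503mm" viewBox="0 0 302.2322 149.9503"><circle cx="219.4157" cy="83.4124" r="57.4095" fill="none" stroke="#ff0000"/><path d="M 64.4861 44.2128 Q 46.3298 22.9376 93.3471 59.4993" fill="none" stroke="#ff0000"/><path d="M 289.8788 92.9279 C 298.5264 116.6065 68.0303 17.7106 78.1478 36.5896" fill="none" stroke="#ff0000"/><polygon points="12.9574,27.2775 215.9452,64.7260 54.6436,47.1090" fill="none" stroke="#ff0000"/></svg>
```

; LightBurn 1.4.05
; GRBL device profile, absolute coords
G21
G90
G0 X276.8252 Y66.5379
M4 S817
G1 X265.8610 Y100.2824 F919
G1 X237.1562 Y121.1376
G1 X201.6752 Y121.1376
G1 X172.9704 Y100.2824
G1 X162.0062 Y66.5379
G1 X172.9704 Y32.7934
G1 X201.6752 Y11.9382
G1 X237.1562 Y11.9382
G1 X265.8610 Y32.7934
G1 X276.8252 Y66.5379
M5
G0 X64.4861 Y105.7375
M4 S817
G1 X59.8305 Y111.9341 F919
G1 X60.3888 Y113.5038
G1 X66.1610 Y110.4465
G1 X77.1471 Y102.7622
G1 X93.3471 Y90.4510
M5
G0 X289.8788 Y57.0224
M4 S817
G1 X270.2082 Y55.6014 F919
G1 X216.1714 Y72.0615
G1 X150.7969 Y94.8659
G1 X97.1129 Y112.4779
G1 X78.1478 Y113.3607
M5
G0 X12.9574 Y122.6728
M4 S817
G1 X215.9452 Y85.2243 F919
G1 X54.6436 Y102.8413
G1 X12.9574 Y122.6728
M5
G0 X0.0000 Y0.0000

1 u = 1 mm; y_m = 149.9503 − y.

[1] `<circle>` circle, #ff0000→cut S817 F919: (276.8252,66.5379) → (265.8610,100.2824) → (237.1562,121.1376) → (201.6752,121.1376) → (172.9704,100.2824) → (162.0062,66.5379) → (172.9704,32.7934) → (201.6752,11.9382) → (237.1562,11.9382) → (265.8610,32.7934) → (276.8252,66.5379) (closed)

[2] `<path>` quadratic bezier, #ff0000→cut S817 F919: (64.4861,105.7375) → (59.8305,111.9341) → (60.3888,113.5038) → (66.1610,110.4465) → (77.1471,102.7622) → (93.3471,90.4510)

[3] `<path>` cubic bezier, #ff0000→cut S817 F919: (289.8788,57.0224) → (270.2082,55.6014) → (216.1714,72.0615) → (150.7969,94.8659) → (97.1129,112.4779) → (78.1478,113.3607)

[4] `<polygon>` closed polygon, #ff0000→cut S817 F919: (12.9574,122.6728) → (215.9452,85.2243) → (54.6436,102.8413) → (12.9574,122.6728) (closed)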